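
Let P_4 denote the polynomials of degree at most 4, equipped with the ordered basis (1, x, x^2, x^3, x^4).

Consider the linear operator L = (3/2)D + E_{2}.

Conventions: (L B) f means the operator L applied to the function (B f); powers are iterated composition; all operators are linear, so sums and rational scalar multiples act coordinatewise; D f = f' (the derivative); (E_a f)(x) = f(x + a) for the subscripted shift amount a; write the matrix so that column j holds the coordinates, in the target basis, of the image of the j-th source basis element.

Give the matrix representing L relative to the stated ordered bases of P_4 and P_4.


the matrix is [[1, 7/2, 4, 8, 16]; [0, 1, 7, 12, 32]; [0, 0, 1, 21/2, 24]; [0, 0, 0, 1, 14]; [0, 0, 0, 0, 1]] (rows listed top to bottom)

image of 1: 1
image of x: x + 7/2
image of x^2: x^2 + 7x + 4
image of x^3: x^3 + (21/2)x^2 + 12x + 8
image of x^4: x^4 + 14x^3 + 24x^2 + 32x + 16
each image's coordinates form column j of the matrix


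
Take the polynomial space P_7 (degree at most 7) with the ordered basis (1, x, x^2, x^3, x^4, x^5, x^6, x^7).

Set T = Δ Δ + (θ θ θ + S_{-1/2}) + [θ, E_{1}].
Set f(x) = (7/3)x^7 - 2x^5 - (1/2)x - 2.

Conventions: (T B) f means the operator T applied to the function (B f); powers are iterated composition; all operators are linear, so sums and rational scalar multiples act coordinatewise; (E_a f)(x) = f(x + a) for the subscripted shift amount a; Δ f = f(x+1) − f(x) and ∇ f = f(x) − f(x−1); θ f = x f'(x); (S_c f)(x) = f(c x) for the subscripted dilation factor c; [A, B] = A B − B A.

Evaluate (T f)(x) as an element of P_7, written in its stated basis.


the result is g(x) = (307321/384)x^7 - (49/3)x^6 - (3999/16)x^5 + 255x^4 + (2450/3)x^3 + 1165x^2 + (9773/12)x + 1357/6

Δ f = (49/3)x^6 + 49x^5 + (215/3)x^4 + (185/3)x^3 + 29x^2 + (19/3)x - 1/6
Δ Δ f = 98x^5 + 490x^4 + (3310/3)x^3 + 1350x^2 + (2618/3)x + 234
θ f = (49/3)x^7 - 10x^5 - (1/2)x
θ θ f = (343/3)x^7 - 50x^5 - (1/2)x
θ θ θ f = (2401/3)x^7 - 250x^5 - (1/2)x
S_{-1/2} f = -(7/384)x^7 + (1/16)x^5 + (1/4)x - 2
(θ θ θ + S_{-1/2}) f = (307321/384)x^7 - (3999/16)x^5 - (1/4)x - 2
E_{1} f = (7/3)x^7 + (49/3)x^6 + 47x^5 + (215/3)x^4 + (185/3)x^3 + 29x^2 + (35/6)x - 13/6
θ E_{1} f = (49/3)x^7 + 98x^6 + 235x^5 + (860/3)x^4 + 185x^3 + 58x^2 + (35/6)x
θ f = (49/3)x^7 - 10x^5 - (1/2)x
E_{1} θ f = (49/3)x^7 + (343/3)x^6 + 333x^5 + (1565/3)x^4 + (1415/3)x^3 + 243x^2 + (383/6)x + 35/6
[θ, E_{1}] f = -(49/3)x^6 - 98x^5 - 235x^4 - (860/3)x^3 - 185x^2 - 58x - 35/6
(Δ Δ + (θ θ θ + S_{-1/2}) + [θ, E_{1}]) f = (307321/384)x^7 - (49/3)x^6 - (3999/16)x^5 + 255x^4 + (2450/3)x^3 + 1165x^2 + (9773/12)x + 1357/6


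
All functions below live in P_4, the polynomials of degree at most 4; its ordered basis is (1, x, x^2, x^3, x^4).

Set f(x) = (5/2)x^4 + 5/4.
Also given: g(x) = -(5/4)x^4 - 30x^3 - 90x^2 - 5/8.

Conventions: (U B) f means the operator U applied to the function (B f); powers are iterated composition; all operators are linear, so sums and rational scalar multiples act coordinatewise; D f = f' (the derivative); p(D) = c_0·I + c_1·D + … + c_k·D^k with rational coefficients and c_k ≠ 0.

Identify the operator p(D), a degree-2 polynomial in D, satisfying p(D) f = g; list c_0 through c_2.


D^0 f = (5/2)x^4 + 5/4
D^1 f = 10x^3
D^2 f = 30x^2
matching coefficients of g against c_0 f + c_1 Df + … from the top degree down determines the c_i
solution: c_0 = -1/2, c_1 = -3, c_2 = -3

c_0 = -1/2, c_1 = -3, c_2 = -3


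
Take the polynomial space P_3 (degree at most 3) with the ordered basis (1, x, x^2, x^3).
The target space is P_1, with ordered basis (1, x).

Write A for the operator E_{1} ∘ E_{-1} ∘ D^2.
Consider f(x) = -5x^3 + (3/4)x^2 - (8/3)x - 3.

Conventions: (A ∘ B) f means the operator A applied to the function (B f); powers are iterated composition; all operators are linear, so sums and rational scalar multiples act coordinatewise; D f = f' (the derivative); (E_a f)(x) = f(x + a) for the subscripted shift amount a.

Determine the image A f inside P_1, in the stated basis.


the result is g(x) = -30x + 3/2

D f = -15x^2 + (3/2)x - 8/3
D D f = -30x + 3/2
E_{-1} D^2 f = -30x + 63/2
E_{1} E_{-1} D^2 f = -30x + 3/2


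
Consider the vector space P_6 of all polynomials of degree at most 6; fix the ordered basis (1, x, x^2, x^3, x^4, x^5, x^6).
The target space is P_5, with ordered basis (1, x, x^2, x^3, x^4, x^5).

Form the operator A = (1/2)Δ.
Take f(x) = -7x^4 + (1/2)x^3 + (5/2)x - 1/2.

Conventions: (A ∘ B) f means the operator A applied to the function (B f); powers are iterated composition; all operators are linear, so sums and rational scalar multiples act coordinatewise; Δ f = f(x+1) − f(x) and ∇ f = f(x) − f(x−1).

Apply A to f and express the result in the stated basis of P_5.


the image equals g(x) = -14x^3 - (81/4)x^2 - (53/4)x - 2

Δ f = -28x^3 - (81/2)x^2 - (53/2)x - 4
((1/2)Δ) f = -14x^3 - (81/4)x^2 - (53/4)x - 2


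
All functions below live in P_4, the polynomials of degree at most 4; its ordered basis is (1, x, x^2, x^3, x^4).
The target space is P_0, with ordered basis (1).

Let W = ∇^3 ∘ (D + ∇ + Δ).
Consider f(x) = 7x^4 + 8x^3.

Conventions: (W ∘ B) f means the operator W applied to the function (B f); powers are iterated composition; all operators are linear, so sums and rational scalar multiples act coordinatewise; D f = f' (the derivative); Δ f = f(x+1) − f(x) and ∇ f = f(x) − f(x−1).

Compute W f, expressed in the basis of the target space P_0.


the image equals g(x) = 504

D f = 28x^3 + 24x^2
∇ f = 28x^3 - 18x^2 + 4x + 1
Δ f = 28x^3 + 66x^2 + 52x + 15
(D + ∇ + Δ) f = 84x^3 + 72x^2 + 56x + 16
∇ (D + ∇ + Δ) f = 252x^2 - 108x + 68
∇ ∇ (D + ∇ + Δ) f = 504x - 360
∇ ∇ ∇ (D + ∇ + Δ) f = 504


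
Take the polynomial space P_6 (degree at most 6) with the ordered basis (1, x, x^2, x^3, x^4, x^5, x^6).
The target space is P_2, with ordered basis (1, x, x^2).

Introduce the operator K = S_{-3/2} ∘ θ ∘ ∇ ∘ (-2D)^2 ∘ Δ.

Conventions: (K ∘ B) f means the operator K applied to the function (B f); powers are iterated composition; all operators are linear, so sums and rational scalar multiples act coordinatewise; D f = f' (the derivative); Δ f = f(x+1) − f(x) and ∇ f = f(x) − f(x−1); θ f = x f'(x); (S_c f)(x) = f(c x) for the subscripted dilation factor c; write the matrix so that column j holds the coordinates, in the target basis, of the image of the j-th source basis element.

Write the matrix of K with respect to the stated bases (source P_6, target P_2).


the matrix is [[0, 0, 0, 0, 0, 0, 0]; [0, 0, 0, 0, 0, -720, 0]; [0, 0, 0, 0, 0, 0, 6480]] (rows listed top to bottom)

image of 1: 0
image of x: 0
image of x^2: 0
image of x^3: 0
image of x^4: 0
image of x^5: -720x
image of x^6: 6480x^2
each image's coordinates form column j of the matrix


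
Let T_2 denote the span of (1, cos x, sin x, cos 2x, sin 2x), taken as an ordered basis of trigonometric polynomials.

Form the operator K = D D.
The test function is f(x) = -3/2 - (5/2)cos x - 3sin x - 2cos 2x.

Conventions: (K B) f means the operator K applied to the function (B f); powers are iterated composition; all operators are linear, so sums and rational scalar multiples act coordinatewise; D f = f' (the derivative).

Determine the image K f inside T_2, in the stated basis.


D f = -3cos x + (5/2)sin x + 4sin 2x
D D f = (5/2)cos x + 3sin x + 8cos 2x

g(x) = (5/2)cos x + 3sin x + 8cos 2x


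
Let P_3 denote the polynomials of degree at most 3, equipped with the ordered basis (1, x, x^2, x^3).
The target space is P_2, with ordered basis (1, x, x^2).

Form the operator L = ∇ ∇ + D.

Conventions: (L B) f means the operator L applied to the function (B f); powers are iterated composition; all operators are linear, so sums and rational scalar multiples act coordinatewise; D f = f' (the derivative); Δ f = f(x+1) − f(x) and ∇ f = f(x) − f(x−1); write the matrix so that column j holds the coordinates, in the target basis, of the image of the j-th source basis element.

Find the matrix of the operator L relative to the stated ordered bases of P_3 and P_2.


image of 1: 0
image of x: 1
image of x^2: 2x + 2
image of x^3: 3x^2 + 6x - 6
each image's coordinates form column j of the matrix

the matrix is [[0, 1, 2, -6]; [0, 0, 2, 6]; [0, 0, 0, 3]] (rows listed top to bottom)


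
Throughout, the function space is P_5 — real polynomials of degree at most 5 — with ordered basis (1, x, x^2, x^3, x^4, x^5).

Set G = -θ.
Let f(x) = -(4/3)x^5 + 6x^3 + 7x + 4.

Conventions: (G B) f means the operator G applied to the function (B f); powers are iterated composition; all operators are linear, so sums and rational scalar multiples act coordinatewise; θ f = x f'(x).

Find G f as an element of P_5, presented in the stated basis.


the image equals g(x) = (20/3)x^5 - 18x^3 - 7x

θ f = -(20/3)x^5 + 18x^3 + 7x
(-θ) f = (20/3)x^5 - 18x^3 - 7x


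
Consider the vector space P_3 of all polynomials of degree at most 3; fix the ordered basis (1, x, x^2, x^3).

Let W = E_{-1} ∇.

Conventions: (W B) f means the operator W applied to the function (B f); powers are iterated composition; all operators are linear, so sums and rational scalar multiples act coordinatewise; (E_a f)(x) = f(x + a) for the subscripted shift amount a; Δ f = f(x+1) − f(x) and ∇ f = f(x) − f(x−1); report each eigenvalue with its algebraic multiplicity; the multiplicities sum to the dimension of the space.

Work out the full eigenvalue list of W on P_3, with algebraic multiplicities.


image of 1: 0
image of x: 1
image of x^2: 2x - 3
image of x^3: 3x^2 - 9x + 7
the matrix is upper triangular; its diagonal is (0, 0, 0, 0)
for a triangular matrix the eigenvalues are the diagonal entries, with algebraic multiplicity their repetition count

λ = 0 (multiplicity 4)


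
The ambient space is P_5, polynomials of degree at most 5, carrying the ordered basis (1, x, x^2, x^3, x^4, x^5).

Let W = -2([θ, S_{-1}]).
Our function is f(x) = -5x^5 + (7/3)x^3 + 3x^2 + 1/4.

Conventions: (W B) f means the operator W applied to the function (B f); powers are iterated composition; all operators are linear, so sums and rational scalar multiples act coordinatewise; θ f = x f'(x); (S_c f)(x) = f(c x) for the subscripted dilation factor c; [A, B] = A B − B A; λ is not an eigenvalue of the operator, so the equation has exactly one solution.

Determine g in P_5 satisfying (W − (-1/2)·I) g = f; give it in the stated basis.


the result is g(x) = -10x^5 + (14/3)x^3 + 6x^2 + 1/2

write g with unknown coordinates in the stated basis and equate coefficients in (W − (-1/2)·I) g = f
solving from the highest basis element down gives g = -10x^5 + (14/3)x^3 + 6x^2 + 1/2
check: W g = 0
so W g − (-1/2)·g = -5x^5 + (7/3)x^3 + 3x^2 + 1/4 = f ✓


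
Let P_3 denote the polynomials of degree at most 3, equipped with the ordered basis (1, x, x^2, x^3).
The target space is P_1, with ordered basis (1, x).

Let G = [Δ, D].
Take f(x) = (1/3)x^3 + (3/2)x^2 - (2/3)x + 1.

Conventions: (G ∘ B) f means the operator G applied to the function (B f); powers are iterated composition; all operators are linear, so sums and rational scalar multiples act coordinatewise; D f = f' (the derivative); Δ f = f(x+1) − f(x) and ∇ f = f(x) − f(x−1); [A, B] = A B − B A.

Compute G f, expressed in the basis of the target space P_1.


D f = x^2 + 3x - 2/3
Δ D f = 2x + 4
Δ f = x^2 + 4x + 7/6
D Δ f = 2x + 4
[Δ, D] f = 0

the image equals g(x) = 0


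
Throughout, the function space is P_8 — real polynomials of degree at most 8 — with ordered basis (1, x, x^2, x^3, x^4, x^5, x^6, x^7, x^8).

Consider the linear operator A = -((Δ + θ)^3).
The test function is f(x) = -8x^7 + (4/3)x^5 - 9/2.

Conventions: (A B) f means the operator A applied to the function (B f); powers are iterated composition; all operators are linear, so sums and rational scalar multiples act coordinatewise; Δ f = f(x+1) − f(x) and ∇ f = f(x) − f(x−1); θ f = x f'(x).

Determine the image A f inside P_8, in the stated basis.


the image equals g(x) = 2744x^7 + 7112x^6 + (72580/3)x^5 + (165100/3)x^4 + (270080/3)x^3 + 103056x^2 + (221428/3)x + 74672/3

Δ f = -56x^6 - 168x^5 - (820/3)x^4 - (800/3)x^3 - (464/3)x^2 - (148/3)x - 20/3
θ f = -56x^7 + (20/3)x^5
(Δ + θ) f = -56x^7 - 56x^6 - (484/3)x^5 - (820/3)x^4 - (800/3)x^3 - (464/3)x^2 - (148/3)x - 20/3
Δ (Δ + θ) f = -392x^6 - 1512x^5 - (10820/3)x^4 - (17360/3)x^3 - (18208/3)x^2 - (11212/3)x - 3052/3
θ (Δ + θ) f = -392x^7 - 336x^6 - (2420/3)x^5 - (3280/3)x^4 - 800x^3 - (928/3)x^2 - (148/3)x
(Δ + θ) (Δ + θ) f = -392x^7 - 728x^6 - (6956/3)x^5 - 4700x^4 - (19760/3)x^3 - (19136/3)x^2 - (11360/3)x - 3052/3
Δ (Δ + θ) (Δ + θ) f = -2744x^6 - 12600x^5 - (108700/3)x^4 - (210800/3)x^3 - (270896/3)x^2 - (210068/3)x - 74672/3
θ (Δ + θ) (Δ + θ) f = -2744x^7 - 4368x^6 - (34780/3)x^5 - 18800x^4 - 19760x^3 - (38272/3)x^2 - (11360/3)x
(Δ + θ) (Δ + θ) (Δ + θ) f = -2744x^7 - 7112x^6 - (72580/3)x^5 - (165100/3)x^4 - (270080/3)x^3 - 103056x^2 - (221428/3)x - 74672/3
(-((Δ + θ)^3)) f = 2744x^7 + 7112x^6 + (72580/3)x^5 + (165100/3)x^4 + (270080/3)x^3 + 103056x^2 + (221428/3)x + 74672/3


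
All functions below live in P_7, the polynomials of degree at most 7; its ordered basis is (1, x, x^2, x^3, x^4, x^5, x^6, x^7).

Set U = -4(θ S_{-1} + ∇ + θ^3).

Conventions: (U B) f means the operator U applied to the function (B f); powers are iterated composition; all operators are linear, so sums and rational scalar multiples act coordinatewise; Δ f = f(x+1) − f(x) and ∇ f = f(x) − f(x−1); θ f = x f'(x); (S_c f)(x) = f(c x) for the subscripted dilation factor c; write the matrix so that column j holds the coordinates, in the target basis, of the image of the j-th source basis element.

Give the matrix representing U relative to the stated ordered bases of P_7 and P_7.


the matrix is [[0, -4, 4, -4, 4, -4, 4, -4]; [0, 0, -8, 12, -16, 20, -24, 28]; [0, 0, -40, -12, 24, -40, 60, -84]; [0, 0, 0, -96, -16, 40, -80, 140]; [0, 0, 0, 0, -272, -20, 60, -140]; [0, 0, 0, 0, 0, -480, -24, 84]; [0, 0, 0, 0, 0, 0, -888, -28]; [0, 0, 0, 0, 0, 0, 0, -1344]] (rows listed top to bottom)

image of 1: 0
image of x: -4
image of x^2: -40x^2 - 8x + 4
image of x^3: -96x^3 - 12x^2 + 12x - 4
image of x^4: -272x^4 - 16x^3 + 24x^2 - 16x + 4
image of x^5: -480x^5 - 20x^4 + 40x^3 - 40x^2 + 20x - 4
image of x^6: -888x^6 - 24x^5 + 60x^4 - 80x^3 + 60x^2 - 24x + 4
image of x^7: -1344x^7 - 28x^6 + 84x^5 - 140x^4 + 140x^3 - 84x^2 + 28x - 4
each image's coordinates form column j of the matrix


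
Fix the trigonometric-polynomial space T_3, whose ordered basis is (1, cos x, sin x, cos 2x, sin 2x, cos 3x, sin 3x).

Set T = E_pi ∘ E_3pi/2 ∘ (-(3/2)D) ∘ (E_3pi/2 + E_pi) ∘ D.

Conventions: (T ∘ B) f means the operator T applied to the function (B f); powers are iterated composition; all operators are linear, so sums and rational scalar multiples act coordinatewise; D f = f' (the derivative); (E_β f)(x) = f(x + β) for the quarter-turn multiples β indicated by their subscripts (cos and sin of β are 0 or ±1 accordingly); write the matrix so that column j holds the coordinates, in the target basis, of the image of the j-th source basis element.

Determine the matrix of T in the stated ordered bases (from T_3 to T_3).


image of 1: 0
image of cos x: (3/2)cos x + (3/2)sin x
image of sin x: -(3/2)cos x + (3/2)sin x
image of cos 2x: 0
image of sin 2x: 0
image of cos 3x: (27/2)cos 3x - (27/2)sin 3x
image of sin 3x: (27/2)cos 3x + (27/2)sin 3x
each image's coordinates form column j of the matrix

the matrix is [[0, 0, 0, 0, 0, 0, 0]; [0, 3/2, -3/2, 0, 0, 0, 0]; [0, 3/2, 3/2, 0, 0, 0, 0]; [0, 0, 0, 0, 0, 0, 0]; [0, 0, 0, 0, 0, 0, 0]; [0, 0, 0, 0, 0, 27/2, 27/2]; [0, 0, 0, 0, 0, -27/2, 27/2]] (rows listed top to bottom)


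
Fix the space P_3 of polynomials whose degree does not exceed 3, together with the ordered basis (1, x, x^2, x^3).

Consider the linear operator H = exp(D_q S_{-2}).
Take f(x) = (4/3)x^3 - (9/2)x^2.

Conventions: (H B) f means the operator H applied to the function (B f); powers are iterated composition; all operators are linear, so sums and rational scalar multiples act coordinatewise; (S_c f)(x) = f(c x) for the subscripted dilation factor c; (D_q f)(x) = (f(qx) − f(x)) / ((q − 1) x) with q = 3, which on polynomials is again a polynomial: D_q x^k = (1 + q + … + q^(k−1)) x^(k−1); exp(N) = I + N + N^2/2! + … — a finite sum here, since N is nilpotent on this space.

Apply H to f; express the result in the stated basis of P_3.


the result is g(x) = (4/3)x^3 - (859/6)x^2 - (3544/3)x + 7304/9

order-1 term: -(416/3)x^2 - 72x
order-2 term: -(3328/3)x + 72
order-3 term: 6656/9
the series for exp(D_q S_{-2}) f terminates at order 3
exp(D_q S_{-2}) f = (4/3)x^3 - (859/6)x^2 - (3544/3)x + 7304/9


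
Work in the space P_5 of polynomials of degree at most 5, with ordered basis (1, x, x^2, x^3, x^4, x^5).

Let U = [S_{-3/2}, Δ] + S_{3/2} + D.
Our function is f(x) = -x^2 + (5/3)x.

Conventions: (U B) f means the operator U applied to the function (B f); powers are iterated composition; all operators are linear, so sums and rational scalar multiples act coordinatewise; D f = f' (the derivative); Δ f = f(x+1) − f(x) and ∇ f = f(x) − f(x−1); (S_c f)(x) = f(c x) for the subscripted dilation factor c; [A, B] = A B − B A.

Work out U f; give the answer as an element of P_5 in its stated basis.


the result is g(x) = -(9/4)x^2 + 8x + 85/12

Δ f = -2x + 2/3
S_{-3/2} Δ f = 3x + 2/3
S_{-3/2} f = -(9/4)x^2 - (5/2)x
Δ S_{-3/2} f = -(9/2)x - 19/4
[S_{-3/2}, Δ] f = (15/2)x + 65/12
S_{3/2} f = -(9/4)x^2 + (5/2)x
D f = -2x + 5/3
([S_{-3/2}, Δ] + S_{3/2} + D) f = -(9/4)x^2 + 8x + 85/12


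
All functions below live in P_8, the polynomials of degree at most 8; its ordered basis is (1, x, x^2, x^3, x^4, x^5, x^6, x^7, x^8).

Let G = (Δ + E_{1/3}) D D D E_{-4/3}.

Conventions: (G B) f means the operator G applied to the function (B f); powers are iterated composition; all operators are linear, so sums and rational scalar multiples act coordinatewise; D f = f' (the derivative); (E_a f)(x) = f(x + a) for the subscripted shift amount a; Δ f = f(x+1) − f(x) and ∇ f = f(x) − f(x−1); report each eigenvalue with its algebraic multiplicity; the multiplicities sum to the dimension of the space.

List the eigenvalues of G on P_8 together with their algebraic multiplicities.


image of 1: 0
image of x: 0
image of x^2: 0
image of x^3: 6
image of x^4: 24x
image of x^5: 60x^2 - 40
image of x^6: 120x^3 - 240x + 160
image of x^7: 210x^4 - 840x^2 + 1120x - 4060/9
image of x^8: 336x^5 - 2240x^3 + 4480x^2 - (32480/9)x + 29120/27
the matrix is upper triangular; its diagonal is (0, 0, 0, 0, 0, 0, 0, 0, 0)
for a triangular matrix the eigenvalues are the diagonal entries, with algebraic multiplicity their repetition count

λ = 0 (multiplicity 9)


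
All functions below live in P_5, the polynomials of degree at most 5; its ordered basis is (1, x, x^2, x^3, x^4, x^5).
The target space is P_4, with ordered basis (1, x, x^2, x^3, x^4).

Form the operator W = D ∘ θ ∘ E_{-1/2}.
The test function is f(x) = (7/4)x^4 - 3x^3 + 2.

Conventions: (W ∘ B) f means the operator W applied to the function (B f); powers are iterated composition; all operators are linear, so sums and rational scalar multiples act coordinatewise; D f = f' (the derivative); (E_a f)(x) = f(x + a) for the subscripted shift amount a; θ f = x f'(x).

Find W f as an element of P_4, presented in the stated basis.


E_{-1/2} f = (7/4)x^4 - (13/2)x^3 + (57/8)x^2 - (25/8)x + 159/64
θ E_{-1/2} f = 7x^4 - (39/2)x^3 + (57/4)x^2 - (25/8)x
D (θ ∘ E_{-1/2}) f = 28x^3 - (117/2)x^2 + (57/2)x - 25/8

the result is g(x) = 28x^3 - (117/2)x^2 + (57/2)x - 25/8


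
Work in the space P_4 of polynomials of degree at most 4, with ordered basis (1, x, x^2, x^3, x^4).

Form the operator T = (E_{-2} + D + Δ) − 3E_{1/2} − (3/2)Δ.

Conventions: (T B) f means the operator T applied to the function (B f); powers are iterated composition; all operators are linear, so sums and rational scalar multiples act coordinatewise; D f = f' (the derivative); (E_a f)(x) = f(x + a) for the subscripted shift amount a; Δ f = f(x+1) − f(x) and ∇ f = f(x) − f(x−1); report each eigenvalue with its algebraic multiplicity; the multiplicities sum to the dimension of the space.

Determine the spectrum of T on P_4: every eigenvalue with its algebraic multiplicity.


λ = -2 (multiplicity 5)

image of 1: -2
image of x: -2x - 3
image of x^2: -2x^2 - 6x + 11/4
image of x^3: -2x^3 - 9x^2 + (33/4)x - 71/8
image of x^4: -2x^4 - 12x^3 + (33/2)x^2 - (71/2)x + 245/16
the matrix is upper triangular; its diagonal is (-2, -2, -2, -2, -2)
for a triangular matrix the eigenvalues are the diagonal entries, with algebraic multiplicity their repetition count


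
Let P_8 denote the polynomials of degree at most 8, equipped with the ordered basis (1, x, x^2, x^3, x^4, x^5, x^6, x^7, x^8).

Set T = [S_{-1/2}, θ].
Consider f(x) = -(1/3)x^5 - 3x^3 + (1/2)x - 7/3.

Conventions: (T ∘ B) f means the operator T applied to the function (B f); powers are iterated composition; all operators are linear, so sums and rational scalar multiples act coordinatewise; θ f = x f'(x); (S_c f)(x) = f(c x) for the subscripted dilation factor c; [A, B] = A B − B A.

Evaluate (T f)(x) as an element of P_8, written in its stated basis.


the image equals g(x) = 0

θ f = -(5/3)x^5 - 9x^3 + (1/2)x
S_{-1/2} θ f = (5/96)x^5 + (9/8)x^3 - (1/4)x
S_{-1/2} f = (1/96)x^5 + (3/8)x^3 - (1/4)x - 7/3
θ S_{-1/2} f = (5/96)x^5 + (9/8)x^3 - (1/4)x
[S_{-1/2}, θ] f = 0


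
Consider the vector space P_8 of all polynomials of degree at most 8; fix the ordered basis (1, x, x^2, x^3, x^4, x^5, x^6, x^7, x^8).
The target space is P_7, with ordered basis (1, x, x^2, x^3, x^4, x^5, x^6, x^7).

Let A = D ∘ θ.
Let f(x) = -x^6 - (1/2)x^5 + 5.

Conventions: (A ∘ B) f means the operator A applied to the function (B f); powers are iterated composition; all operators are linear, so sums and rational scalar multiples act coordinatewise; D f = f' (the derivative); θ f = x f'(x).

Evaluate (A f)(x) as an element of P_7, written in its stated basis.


θ f = -6x^6 - (5/2)x^5
D θ f = -36x^5 - (25/2)x^4

the image equals g(x) = -36x^5 - (25/2)x^4


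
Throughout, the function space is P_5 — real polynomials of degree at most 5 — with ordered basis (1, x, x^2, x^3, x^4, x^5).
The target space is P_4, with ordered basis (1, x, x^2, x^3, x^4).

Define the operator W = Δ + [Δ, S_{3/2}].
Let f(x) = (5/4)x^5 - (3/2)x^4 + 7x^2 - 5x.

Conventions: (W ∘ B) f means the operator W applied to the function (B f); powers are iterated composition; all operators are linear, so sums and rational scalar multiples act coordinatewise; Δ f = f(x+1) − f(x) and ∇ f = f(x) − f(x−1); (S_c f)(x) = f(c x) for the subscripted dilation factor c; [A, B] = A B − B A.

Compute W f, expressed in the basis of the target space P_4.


g(x) = (2825/128)x^4 + (3143/64)x^3 + (2879/64)x^2 + (5307/128)x + 1299/128

Δ f = (25/4)x^4 + (13/2)x^3 + (7/2)x^2 + (57/4)x + 7/4
S_{3/2} f = (1215/128)x^5 - (243/32)x^4 + (63/4)x^2 - (15/2)x
Δ S_{3/2} f = (6075/128)x^4 + (4131/64)x^3 + (3159/64)x^2 + (6219/128)x + 1299/128
Δ f = (25/4)x^4 + (13/2)x^3 + (7/2)x^2 + (57/4)x + 7/4
S_{3/2} Δ f = (2025/64)x^4 + (351/16)x^3 + (63/8)x^2 + (171/8)x + 7/4
[Δ, S_{3/2}] f = (2025/128)x^4 + (2727/64)x^3 + (2655/64)x^2 + (3483/128)x + 1075/128
(Δ + [Δ, S_{3/2}]) f = (2825/128)x^4 + (3143/64)x^3 + (2879/64)x^2 + (5307/128)x + 1299/128


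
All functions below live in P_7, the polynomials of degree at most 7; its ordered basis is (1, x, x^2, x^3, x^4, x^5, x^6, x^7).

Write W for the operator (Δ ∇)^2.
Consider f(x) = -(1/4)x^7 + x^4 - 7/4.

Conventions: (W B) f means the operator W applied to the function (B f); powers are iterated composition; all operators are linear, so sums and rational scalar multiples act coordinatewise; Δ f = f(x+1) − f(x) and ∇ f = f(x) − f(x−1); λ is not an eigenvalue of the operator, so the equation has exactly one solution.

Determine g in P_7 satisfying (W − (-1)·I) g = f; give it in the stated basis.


g(x) = -(1/4)x^7 + x^4 + 210x^3 + 210x - 103/4

write g with unknown coordinates in the stated basis and equate coefficients in (W − (-1)·I) g = f
solving from the highest basis element down gives g = -(1/4)x^7 + x^4 + 210x^3 + 210x - 103/4
check: W g = -210x^3 - 210x + 24
so W g − (-1)·g = -(1/4)x^7 + x^4 - 7/4 = f ✓


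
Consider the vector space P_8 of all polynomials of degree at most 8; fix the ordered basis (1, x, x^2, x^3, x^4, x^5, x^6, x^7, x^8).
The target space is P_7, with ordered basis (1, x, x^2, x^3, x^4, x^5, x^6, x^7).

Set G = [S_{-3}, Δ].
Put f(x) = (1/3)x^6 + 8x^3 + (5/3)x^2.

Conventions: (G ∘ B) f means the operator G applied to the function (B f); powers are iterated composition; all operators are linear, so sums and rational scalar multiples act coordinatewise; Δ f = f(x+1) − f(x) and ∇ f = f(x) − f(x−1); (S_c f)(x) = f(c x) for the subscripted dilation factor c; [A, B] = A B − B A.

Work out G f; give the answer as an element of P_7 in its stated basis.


g(x) = -1944x^5 - 3240x^4 - 5040x^3 - 2736x^2 - 928x - 32

Δ f = 2x^5 + 5x^4 + (20/3)x^3 + 29x^2 + (88/3)x + 10
S_{-3} Δ f = -486x^5 + 405x^4 - 180x^3 + 261x^2 - 88x + 10
S_{-3} f = 243x^6 - 216x^3 + 15x^2
Δ S_{-3} f = 1458x^5 + 3645x^4 + 4860x^3 + 2997x^2 + 840x + 42
[S_{-3}, Δ] f = -1944x^5 - 3240x^4 - 5040x^3 - 2736x^2 - 928x - 32


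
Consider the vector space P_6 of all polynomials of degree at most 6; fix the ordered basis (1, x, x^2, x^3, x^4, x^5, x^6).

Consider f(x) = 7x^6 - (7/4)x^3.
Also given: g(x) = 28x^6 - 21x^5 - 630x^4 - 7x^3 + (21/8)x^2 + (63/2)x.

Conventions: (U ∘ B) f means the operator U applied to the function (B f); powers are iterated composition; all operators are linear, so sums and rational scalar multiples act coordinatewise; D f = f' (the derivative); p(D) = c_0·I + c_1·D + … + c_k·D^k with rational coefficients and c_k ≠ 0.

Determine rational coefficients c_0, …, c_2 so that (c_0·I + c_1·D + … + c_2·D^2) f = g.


D^0 f = 7x^6 - (7/4)x^3
D^1 f = 42x^5 - (21/4)x^2
D^2 f = 210x^4 - (21/2)x
matching coefficients of g against c_0 f + c_1 Df + … from the top degree down determines the c_i
solution: c_0 = 4, c_1 = -1/2, c_2 = -3

p(D) = 4·I − (1/2)·D − 3·D^2, i.e. c_0 = 4, c_1 = -1/2, c_2 = -3


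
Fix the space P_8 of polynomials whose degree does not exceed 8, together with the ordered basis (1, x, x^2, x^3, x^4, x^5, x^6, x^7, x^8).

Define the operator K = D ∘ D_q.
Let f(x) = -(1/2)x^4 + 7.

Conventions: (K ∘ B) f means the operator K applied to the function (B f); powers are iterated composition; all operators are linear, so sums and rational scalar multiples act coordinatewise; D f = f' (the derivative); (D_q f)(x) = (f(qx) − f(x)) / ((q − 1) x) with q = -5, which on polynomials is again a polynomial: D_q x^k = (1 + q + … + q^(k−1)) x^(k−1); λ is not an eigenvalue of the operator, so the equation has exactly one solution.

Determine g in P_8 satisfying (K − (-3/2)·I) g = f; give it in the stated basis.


write g with unknown coordinates in the stated basis and equate coefficients in (K − (-3/2)·I) g = f
solving from the highest basis element down gives g = -(1/3)x^4 - (208/3)x^2 - 1622/9
check: K g = 104x^2 + 832/3
so K g − (-3/2)·g = -(1/2)x^4 + 7 = f ✓

the result is g(x) = -(1/3)x^4 - (208/3)x^2 - 1622/9


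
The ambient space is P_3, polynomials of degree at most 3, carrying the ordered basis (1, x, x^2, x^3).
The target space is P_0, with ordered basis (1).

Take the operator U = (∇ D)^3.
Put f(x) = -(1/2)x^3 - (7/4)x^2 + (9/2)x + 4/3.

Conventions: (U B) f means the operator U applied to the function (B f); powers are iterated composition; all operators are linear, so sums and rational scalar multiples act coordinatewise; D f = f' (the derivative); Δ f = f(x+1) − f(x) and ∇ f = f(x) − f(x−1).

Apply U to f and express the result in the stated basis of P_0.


the image equals g(x) = 0

D f = -(3/2)x^2 - (7/2)x + 9/2
∇ D f = -3x - 2
D (∇ D) f = -3
∇ D (∇ D) f = 0
D (∇ D) (∇ D) f = 0
∇ D (∇ D) (∇ D) f = 0


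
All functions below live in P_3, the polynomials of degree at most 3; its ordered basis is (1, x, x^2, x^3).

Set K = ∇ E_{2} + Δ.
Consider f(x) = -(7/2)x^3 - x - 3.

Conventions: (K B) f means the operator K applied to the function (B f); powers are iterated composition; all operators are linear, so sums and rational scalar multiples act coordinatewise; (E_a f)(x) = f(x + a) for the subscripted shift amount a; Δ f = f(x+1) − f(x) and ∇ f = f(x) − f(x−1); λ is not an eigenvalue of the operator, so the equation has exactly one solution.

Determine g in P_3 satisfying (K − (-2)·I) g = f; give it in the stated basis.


write g with unknown coordinates in the stated basis and equate coefficients in (K − (-2)·I) g = f
solving from the highest basis element down gives g = -(7/4)x^3 + (21/4)x^2 - (1/2)x - 9/2
check: K g = -(21/2)x^2 + 6
so K g − (-2)·g = -(7/2)x^3 - x - 3 = f ✓

the result is g(x) = -(7/4)x^3 + (21/4)x^2 - (1/2)x - 9/2


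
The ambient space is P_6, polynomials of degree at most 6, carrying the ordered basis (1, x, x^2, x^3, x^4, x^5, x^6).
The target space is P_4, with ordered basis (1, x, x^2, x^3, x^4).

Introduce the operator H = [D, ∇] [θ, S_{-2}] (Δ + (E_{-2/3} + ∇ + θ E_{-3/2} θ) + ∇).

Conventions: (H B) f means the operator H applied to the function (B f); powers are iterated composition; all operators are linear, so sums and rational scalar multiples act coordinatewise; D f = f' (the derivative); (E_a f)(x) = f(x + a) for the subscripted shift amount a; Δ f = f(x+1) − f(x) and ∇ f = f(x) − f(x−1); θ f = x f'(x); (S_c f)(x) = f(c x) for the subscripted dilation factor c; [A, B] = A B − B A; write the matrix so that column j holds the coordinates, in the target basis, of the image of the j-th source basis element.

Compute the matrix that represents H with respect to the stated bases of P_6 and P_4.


image of 1: 0
image of x: 0
image of x^2: 0
image of x^3: 0
image of x^4: 0
image of x^5: 0
image of x^6: 0
each image's coordinates form column j of the matrix

the matrix is [[0, 0, 0, 0, 0, 0, 0]; [0, 0, 0, 0, 0, 0, 0]; [0, 0, 0, 0, 0, 0, 0]; [0, 0, 0, 0, 0, 0, 0]; [0, 0, 0, 0, 0, 0, 0]] (rows listed top to bottom)


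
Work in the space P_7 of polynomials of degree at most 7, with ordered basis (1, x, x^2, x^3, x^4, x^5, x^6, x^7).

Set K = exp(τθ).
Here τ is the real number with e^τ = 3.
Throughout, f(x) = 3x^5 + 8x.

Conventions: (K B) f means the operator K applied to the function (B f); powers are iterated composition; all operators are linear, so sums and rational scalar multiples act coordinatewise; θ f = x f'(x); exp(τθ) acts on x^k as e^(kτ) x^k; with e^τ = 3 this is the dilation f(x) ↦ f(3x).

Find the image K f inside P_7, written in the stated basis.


g(x) = 729x^5 + 24x

exp(τθ) x^k = e^(kτ) x^k; with e^τ = 3 this sends x^k to 3^k x^k
x ↦ 3 x
x^5 ↦ 243 x^5
applying this coordinatewise to f: exp(τθ) f = 729x^5 + 24x


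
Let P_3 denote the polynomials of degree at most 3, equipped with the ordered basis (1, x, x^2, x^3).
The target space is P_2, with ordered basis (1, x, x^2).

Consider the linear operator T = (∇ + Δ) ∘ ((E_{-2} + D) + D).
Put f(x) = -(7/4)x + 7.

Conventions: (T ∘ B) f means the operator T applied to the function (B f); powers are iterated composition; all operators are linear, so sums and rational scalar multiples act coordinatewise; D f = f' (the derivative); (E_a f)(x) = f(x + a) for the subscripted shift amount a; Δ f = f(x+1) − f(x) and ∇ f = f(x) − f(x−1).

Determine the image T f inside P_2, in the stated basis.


E_{-2} f = -(7/4)x + 21/2
D f = -7/4
(E_{-2} + D) f = -(7/4)x + 35/4
D f = -7/4
((E_{-2} + D) + D) f = -(7/4)x + 7
∇ ((E_{-2} + D) + D) f = -7/4
Δ ((E_{-2} + D) + D) f = -7/4
(∇ + Δ) ((E_{-2} + D) + D) f = -7/2

the image equals g(x) = -7/2


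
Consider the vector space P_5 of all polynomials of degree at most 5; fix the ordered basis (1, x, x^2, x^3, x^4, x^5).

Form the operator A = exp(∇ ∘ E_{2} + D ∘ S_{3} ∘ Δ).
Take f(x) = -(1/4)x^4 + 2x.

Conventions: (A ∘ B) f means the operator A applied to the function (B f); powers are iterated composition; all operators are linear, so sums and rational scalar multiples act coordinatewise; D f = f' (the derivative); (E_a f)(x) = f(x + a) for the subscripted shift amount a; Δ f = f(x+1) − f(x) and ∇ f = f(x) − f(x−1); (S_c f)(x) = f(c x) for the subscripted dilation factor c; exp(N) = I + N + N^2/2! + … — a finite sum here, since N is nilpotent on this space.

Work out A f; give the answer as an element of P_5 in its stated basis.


order-1 term: -x^3 - (171/2)x^2 - 34x - 19/4
order-2 term: -(3/2)x^2 - 117x - 1639/4
order-3 term: -x - 87/2
order-4 term: -1/4
the series for exp(∇ ∘ E_{2} + D ∘ S_{3} ∘ Δ) f terminates at order 4
exp(∇ ∘ E_{2} + D ∘ S_{3} ∘ Δ) f = -(1/4)x^4 - x^3 - 87x^2 - 150x - 1833/4

g(x) = -(1/4)x^4 - x^3 - 87x^2 - 150x - 1833/4


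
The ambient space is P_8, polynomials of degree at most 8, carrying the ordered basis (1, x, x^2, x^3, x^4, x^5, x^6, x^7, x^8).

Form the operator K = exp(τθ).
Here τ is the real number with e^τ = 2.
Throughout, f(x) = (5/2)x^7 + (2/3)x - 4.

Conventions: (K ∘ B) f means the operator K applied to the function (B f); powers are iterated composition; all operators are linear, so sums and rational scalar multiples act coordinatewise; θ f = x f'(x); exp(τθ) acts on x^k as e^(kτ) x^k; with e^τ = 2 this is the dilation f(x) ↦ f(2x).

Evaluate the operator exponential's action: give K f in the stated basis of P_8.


exp(τθ) x^k = e^(kτ) x^k; with e^τ = 2 this sends x^k to 2^k x^k
x ↦ 2 x
x^7 ↦ 128 x^7
applying this coordinatewise to f: exp(τθ) f = 320x^7 + (4/3)x - 4

the image equals g(x) = 320x^7 + (4/3)x - 4


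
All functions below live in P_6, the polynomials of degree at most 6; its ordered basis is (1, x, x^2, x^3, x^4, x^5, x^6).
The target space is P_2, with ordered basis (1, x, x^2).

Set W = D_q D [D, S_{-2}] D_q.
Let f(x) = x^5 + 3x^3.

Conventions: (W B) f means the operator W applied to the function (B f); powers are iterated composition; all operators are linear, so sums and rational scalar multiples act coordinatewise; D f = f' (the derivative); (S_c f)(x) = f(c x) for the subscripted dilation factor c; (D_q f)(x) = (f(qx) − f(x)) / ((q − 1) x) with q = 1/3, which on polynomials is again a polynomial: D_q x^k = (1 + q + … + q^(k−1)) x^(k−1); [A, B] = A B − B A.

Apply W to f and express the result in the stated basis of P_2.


the result is g(x) = (15488/27)x

D_q f = (121/81)x^4 + (13/3)x^2
S_{-2} D_q f = (1936/81)x^4 + (52/3)x^2
D S_{-2} D_q f = (7744/81)x^3 + (104/3)x
D D_q f = (484/81)x^3 + (26/3)x
S_{-2} D D_q f = -(3872/81)x^3 - (52/3)x
[D, S_{-2}] D_q f = (3872/27)x^3 + 52x
D [D, S_{-2}] D_q f = (3872/9)x^2 + 52
D_q D [D, S_{-2}] D_q f = (15488/27)x


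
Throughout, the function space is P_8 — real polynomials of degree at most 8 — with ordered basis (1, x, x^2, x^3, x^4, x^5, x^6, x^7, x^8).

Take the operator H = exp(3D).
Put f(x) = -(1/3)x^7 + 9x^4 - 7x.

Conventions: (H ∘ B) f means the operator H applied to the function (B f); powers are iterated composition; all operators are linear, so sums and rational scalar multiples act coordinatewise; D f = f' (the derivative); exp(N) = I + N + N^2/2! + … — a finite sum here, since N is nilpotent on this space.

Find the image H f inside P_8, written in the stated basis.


order-1 term: -7x^6 + 108x^3 - 21
order-2 term: -63x^5 + 486x^2
order-3 term: -315x^4 + 972x
order-4 term: -945x^3 + 729
order-5 term: -1701x^2
order-6 term: -1701x
order-7 term: -729
the series for exp(3D) f terminates at order 7
exp(3D) f = -(1/3)x^7 - 7x^6 - 63x^5 - 306x^4 - 837x^3 - 1215x^2 - 736x - 21

the image equals g(x) = -(1/3)x^7 - 7x^6 - 63x^5 - 306x^4 - 837x^3 - 1215x^2 - 736x - 21


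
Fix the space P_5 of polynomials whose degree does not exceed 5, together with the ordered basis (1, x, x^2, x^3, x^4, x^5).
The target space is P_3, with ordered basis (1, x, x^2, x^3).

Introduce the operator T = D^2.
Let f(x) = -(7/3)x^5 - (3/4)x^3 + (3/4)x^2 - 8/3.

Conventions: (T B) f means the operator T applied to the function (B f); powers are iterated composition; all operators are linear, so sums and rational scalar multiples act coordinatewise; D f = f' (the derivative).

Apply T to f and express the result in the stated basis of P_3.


the result is g(x) = -(140/3)x^3 - (9/2)x + 3/2

D f = -(35/3)x^4 - (9/4)x^2 + (3/2)x
D D f = -(140/3)x^3 - (9/2)x + 3/2


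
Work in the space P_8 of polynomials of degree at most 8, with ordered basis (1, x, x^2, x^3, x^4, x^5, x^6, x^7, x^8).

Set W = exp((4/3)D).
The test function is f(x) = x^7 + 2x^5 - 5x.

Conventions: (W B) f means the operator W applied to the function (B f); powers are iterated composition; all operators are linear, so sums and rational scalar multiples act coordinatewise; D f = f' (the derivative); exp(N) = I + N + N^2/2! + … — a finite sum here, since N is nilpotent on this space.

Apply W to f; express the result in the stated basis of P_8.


order-1 term: (28/3)x^6 + (40/3)x^4 - 20/3
order-2 term: (112/3)x^5 + (320/9)x^3
order-3 term: (2240/27)x^4 + (1280/27)x^2
order-4 term: (8960/81)x^3 + (2560/81)x
order-5 term: (7168/81)x^2 + 2048/243
order-6 term: (28672/729)x
order-7 term: 16384/2187
the series for exp((4/3)D) f terminates at order 7
exp((4/3)D) f = x^7 + (28/3)x^6 + (118/3)x^5 + (2600/27)x^4 + (11840/81)x^3 + (11008/81)x^2 + (48067/729)x + 20236/2187

the result is g(x) = x^7 + (28/3)x^6 + (118/3)x^5 + (2600/27)x^4 + (11840/81)x^3 + (11008/81)x^2 + (48067/729)x + 20236/2187


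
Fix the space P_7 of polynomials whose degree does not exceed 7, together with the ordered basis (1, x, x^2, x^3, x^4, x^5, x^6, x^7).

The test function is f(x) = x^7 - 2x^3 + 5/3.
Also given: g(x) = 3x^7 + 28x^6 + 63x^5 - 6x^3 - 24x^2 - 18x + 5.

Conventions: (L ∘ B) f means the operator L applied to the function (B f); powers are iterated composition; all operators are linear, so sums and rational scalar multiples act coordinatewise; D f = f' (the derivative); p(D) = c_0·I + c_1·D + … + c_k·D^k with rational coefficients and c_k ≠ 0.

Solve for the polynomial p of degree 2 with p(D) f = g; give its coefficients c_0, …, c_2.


p(D) = 3·I + 4·D + (3/2)·D^2, i.e. c_0 = 3, c_1 = 4, c_2 = 3/2

D^0 f = x^7 - 2x^3 + 5/3
D^1 f = 7x^6 - 6x^2
D^2 f = 42x^5 - 12x
matching coefficients of g against c_0 f + c_1 Df + … from the top degree down determines the c_i
solution: c_0 = 3, c_1 = 4, c_2 = 3/2


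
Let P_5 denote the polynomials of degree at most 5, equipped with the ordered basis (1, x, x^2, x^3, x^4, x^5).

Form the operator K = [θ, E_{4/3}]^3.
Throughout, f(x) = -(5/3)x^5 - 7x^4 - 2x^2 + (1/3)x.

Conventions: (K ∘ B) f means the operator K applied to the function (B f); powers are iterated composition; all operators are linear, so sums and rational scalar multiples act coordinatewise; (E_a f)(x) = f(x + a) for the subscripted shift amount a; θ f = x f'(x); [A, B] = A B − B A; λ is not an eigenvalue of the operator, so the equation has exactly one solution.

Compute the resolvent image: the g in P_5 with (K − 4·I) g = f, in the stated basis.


write g with unknown coordinates in the stated basis and equate coefficients in (K − 4·I) g = f
solving from the highest basis element down gives g = (5/12)x^5 + (7/4)x^4 - (773/54)x^2 - (15497/108)x - 9088/27
check: K g = -(1600/27)x^2 - (15488/27)x - 36352/27
so K g − 4·g = -(5/3)x^5 - 7x^4 - 2x^2 + (1/3)x = f ✓

the result is g(x) = (5/12)x^5 + (7/4)x^4 - (773/54)x^2 - (15497/108)x - 9088/27


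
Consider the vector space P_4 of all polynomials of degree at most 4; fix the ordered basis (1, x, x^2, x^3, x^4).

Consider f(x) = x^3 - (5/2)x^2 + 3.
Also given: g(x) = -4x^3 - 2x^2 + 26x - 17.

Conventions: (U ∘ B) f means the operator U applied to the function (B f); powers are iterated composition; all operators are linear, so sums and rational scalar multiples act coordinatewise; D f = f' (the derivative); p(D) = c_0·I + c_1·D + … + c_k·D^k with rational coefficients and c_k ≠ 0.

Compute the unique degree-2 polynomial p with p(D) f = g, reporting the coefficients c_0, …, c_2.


c_0 = -4, c_1 = -4, c_2 = 1

D^0 f = x^3 - (5/2)x^2 + 3
D^1 f = 3x^2 - 5x
D^2 f = 6x - 5
matching coefficients of g against c_0 f + c_1 Df + … from the top degree down determines the c_i
solution: c_0 = -4, c_1 = -4, c_2 = 1
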